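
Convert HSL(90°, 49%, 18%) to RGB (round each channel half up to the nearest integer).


H=90°, S=0.49, L=0.18
C = (1-|2L-1|)×S = (1-|-0.64|)×0.49 = 0.1764
H' = H/60 = 90/60 ≈ 1.5000; X = C×(1-|H' mod 2 - 1|) = 0.0882
m = L - C/2 = 0.18 - 0.0882 = 0.0918
Sector ⌊H'⌋ = 1 → (R',G',B') = (0.0882, 0.1764, 0.0)
RGB = ((R'+m)×255, (G'+m)×255, (B'+m)×255) = (45.9, 68.391, 23.409)
Round half up → RGB(46, 68, 23)


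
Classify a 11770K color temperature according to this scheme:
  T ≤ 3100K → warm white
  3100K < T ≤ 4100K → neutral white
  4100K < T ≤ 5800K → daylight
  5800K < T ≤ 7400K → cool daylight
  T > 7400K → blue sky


Temperature: 11770K
11770K > 7400K → blue sky
Classification: blue sky


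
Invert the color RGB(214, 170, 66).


Invert: (255-R, 255-G, 255-B)
R: 255-214 = 41
G: 255-170 = 85
B: 255-66 = 189
= RGB(41, 85, 189)


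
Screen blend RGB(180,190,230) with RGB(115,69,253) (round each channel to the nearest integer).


Screen: C = 255 - (255-A)×(255-B)/255, rounded to nearest integer
R: 255 - (255-180)×(255-115)/255 = 255 - 10500/255 ≈ 255 - 41.176 = 213.824 → 214
G: 255 - (255-190)×(255-69)/255 = 255 - 12090/255 ≈ 255 - 47.412 = 207.588 → 208
B: 255 - (255-230)×(255-253)/255 = 255 - 50/255 ≈ 255 - 0.196 = 254.804 → 255
= RGB(214, 208, 255)


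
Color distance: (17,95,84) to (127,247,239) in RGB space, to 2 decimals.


d = √[(R₁-R₂)² + (G₁-G₂)² + (B₁-B₂)²]
d = √[(17-127)² + (95-247)² + (84-239)²]
d = √[12100 + 23104 + 24025]
d = √59229
d ≈ 243.37


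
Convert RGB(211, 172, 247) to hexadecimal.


R = 211 → D3 (hex)
G = 172 → AC (hex)
B = 247 → F7 (hex)
Hex = #D3ACF7


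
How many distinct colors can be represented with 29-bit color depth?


Colors = 2^bits = 2^29
= 536,870,912 colors


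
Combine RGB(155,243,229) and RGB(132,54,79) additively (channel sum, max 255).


Additive: each channel = min(255, C₁+C₂)
R: 155+132 = 287 → 255
G: 243+54 = 297 → 255
B: 229+79 = 308 → 255
= RGB(255, 255, 255)


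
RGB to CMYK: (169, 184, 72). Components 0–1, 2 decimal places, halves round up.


R'=169/255≈0.6627, G'=184/255≈0.7216, B'=72/255≈0.2824
K = 1 - max(R',G',B') = 1 - 184/255 = 71/255 = 0.27843… → 0.28
(1-R'-K)/(1-K) simplifies to (max-R)/max with max = 184:
C = (184-169)/184 = 15/184 = 0.08152… → 0.08
M = (184-184)/184 = 0/184 = 0 → 0.00
Y = (184-72)/184 = 112/184 = 0.60869… → 0.61
= CMYK(0.08, 0.00, 0.61, 0.28)


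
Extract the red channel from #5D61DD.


Color: #5D61DD
R = 5D = 93
G = 61 = 97
B = DD = 221
Red = 93


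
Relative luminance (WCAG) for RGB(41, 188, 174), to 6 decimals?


Linearize each channel (sRGB transfer function): c = v/255; c_lin = c/12.92 if c ≤ 0.04045, else ((c+0.055)/1.055)^2.4
  R: 41/255 ≈ 0.160784 > 0.04045 → ((0.160784+0.055)/1.055)^2.4 ≈ 0.022174
  G: 188/255 ≈ 0.737255 > 0.04045 → ((0.737255+0.055)/1.055)^2.4 ≈ 0.502886
  B: 174/255 ≈ 0.682353 > 0.04045 → ((0.682353+0.055)/1.055)^2.4 ≈ 0.423268
R_lin = 0.022174, G_lin = 0.502886, B_lin = 0.423268
L = 0.2126×R + 0.7152×G + 0.0722×B
L = 0.2126×0.022174 + 0.7152×0.502886 + 0.0722×0.423268
L ≈ 0.394938


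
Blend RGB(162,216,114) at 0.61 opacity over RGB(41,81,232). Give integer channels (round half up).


C = α×F + (1-α)×B, with 1-α = 0.39
R: 0.61×162 + 0.39×41 = 98.82 + 15.99 = 114.81 → 115
G: 0.61×216 + 0.39×81 = 131.76 + 31.59 = 163.35 → 163
B: 0.61×114 + 0.39×232 = 69.54 + 90.48 = 160.02 → 160
= RGB(115, 163, 160)


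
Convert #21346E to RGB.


21 → 33 (R)
34 → 52 (G)
6E → 110 (B)
= RGB(33, 52, 110)


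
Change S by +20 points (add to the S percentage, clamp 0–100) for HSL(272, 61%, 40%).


Original S = 61%
Adjustment = +20 percentage points
New S = 61 + (20) = 81
Clamp to [0, 100] → 81
= HSL(272°, 81%, 40%)


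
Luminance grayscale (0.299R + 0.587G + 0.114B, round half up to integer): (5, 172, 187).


Gray = 0.299×R + 0.587×G + 0.114×B
Gray = 0.299×5 + 0.587×172 + 0.114×187
Gray = 1.495 + 100.964 + 21.318
Gray = 123.777 → round half up → 124
Gray = 124


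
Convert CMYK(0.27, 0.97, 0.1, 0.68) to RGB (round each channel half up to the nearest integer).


R = 255 × (1-C) × (1-K) = 255 × 0.73 × 0.32 = 59.568 → 60
G = 255 × (1-M) × (1-K) = 255 × 0.03 × 0.32 = 2.448 → 2
B = 255 × (1-Y) × (1-K) = 255 × 0.90 × 0.32 = 73.44 → 73
= RGB(60, 2, 73)


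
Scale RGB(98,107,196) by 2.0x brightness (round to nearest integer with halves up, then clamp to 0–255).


Multiply each channel by 2.0, round half up, clamp to [0, 255]
R: 98×2.0 = 196
G: 107×2.0 = 214
B: 196×2.0 = 392 → clamp → 255
= RGB(196, 214, 255)


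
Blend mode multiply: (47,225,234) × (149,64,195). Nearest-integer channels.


Multiply: C = A×B/255, rounded to nearest integer
R: 47×149/255 = 7003/255 ≈ 27.463 → 27
G: 225×64/255 = 14400/255 ≈ 56.471 → 56
B: 234×195/255 = 45630/255 ≈ 178.941 → 179
= RGB(27, 56, 179)


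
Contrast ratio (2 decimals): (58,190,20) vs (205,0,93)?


Linearize each sRGB channel c=v/255: c/12.92 if c ≤ 0.04045 else ((c+0.055)/1.055)^2.4
L = 0.2126×R_lin + 0.7152×G_lin + 0.0722×B_lin
Color 1 (58,190,20):
  R=58: 58/255≈0.2275 > 0.04045 → ((0.2275+0.055)/1.055)^2.4 ≈ 0.04231
  G=190: 190/255≈0.7451 > 0.04045 → ((0.7451+0.055)/1.055)^2.4 ≈ 0.51492
  B=20: 20/255≈0.0784 > 0.04045 → ((0.0784+0.055)/1.055)^2.4 ≈ 0.00700
  L1 = 0.2126×0.04231 + 0.7152×0.51492 + 0.0722×0.00700 ≈ 0.37777
Color 2 (205,0,93):
  R=205: 205/255≈0.8039 > 0.04045 → ((0.8039+0.055)/1.055)^2.4 ≈ 0.61050
  G=0: 0/255≈0.0000 ≤ 0.04045 → 0.0000/12.92 ≈ 0.00000
  B=93: 93/255≈0.3647 > 0.04045 → ((0.3647+0.055)/1.055)^2.4 ≈ 0.10946
  L2 = 0.2126×0.61050 + 0.7152×0.00000 + 0.0722×0.10946 ≈ 0.13769
Lighter = 0.37777, Darker = 0.13769
Ratio = (L_lighter + 0.05) / (L_darker + 0.05)
Ratio = (0.37777 + 0.05) / (0.13769 + 0.05) = 0.42777 / 0.18769 ≈ 2.2791
Ratio ≈ 2.28:1


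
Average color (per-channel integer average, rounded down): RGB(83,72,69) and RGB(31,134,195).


Midpoint: each channel = ⌊(C₁+C₂)/2⌋
R: ⌊(83+31)/2⌋ = 57
G: ⌊(72+134)/2⌋ = 103
B: ⌊(69+195)/2⌋ = 132
= RGB(57, 103, 132)


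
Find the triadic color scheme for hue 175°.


Triadic: equally spaced at 120° intervals
H1 = 175°
H2 = (175 + 120) mod 360 = 295°
H3 = (175 + 240) mod 360 = 55°
Triadic = 175°, 295°, 55°


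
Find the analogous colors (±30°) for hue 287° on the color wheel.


Base hue: 287°
Left analog: (287 - 30) mod 360 = 257°
Right analog: (287 + 30) mod 360 = 317°
Analogous hues = 257° and 317°


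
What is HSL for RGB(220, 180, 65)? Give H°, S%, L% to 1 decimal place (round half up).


Normalize: R'=220/255≈0.8627, G'=180/255≈0.7059, B'=65/255≈0.2549
Max=220/255, Min=65/255, Δ=Max-Min=155/255
L = (Max+Min)/2 = (220+65)/510 = 285/510 = 0.55882… → L = 55.9%
L > 0.5 → S = Δ/(2-Max-Min) = 155/(510-220-65) = 155/225 = 0.68888… → S = 68.9%
(the 1/255 factors cancel in S and H, so raw channel differences can be used)
Max is R' → H = 60 × (((G-B)/Δ) mod 6) = 60 × (((180-65)/155) mod 6)
  115/155 = 0.7419…
  H = 60 × 0.7419… = 44.516…° → H = 44.5°
= HSL(44.5°, 68.9%, 55.9%)


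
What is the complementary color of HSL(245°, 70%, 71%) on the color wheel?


Complement = opposite side of color wheel = hue + 180°
H' = (245 + 180) mod 360 = 65°
S and L unchanged.
= HSL(65°, 70%, 71%)


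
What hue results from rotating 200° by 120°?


New hue = (H + rotation) mod 360
New hue = (200 + 120) mod 360
= 320 mod 360
= 320°


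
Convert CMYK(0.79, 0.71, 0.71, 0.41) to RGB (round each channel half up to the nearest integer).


R = 255 × (1-C) × (1-K) = 255 × 0.21 × 0.59 = 31.5945 → 32
G = 255 × (1-M) × (1-K) = 255 × 0.29 × 0.59 = 43.6305 → 44
B = 255 × (1-Y) × (1-K) = 255 × 0.29 × 0.59 = 43.6305 → 44
= RGB(32, 44, 44)


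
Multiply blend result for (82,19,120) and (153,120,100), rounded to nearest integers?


Multiply: C = A×B/255, rounded to nearest integer
R: 82×153/255 = 12546/255 ≈ 49.200 → 49
G: 19×120/255 = 2280/255 ≈ 8.941 → 9
B: 120×100/255 = 12000/255 ≈ 47.059 → 47
= RGB(49, 9, 47)


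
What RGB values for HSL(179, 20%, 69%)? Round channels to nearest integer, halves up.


H=179°, S=0.20, L=0.69
C = (1-|2L-1|)×S = (1-|0.38|)×0.20 = 0.124
H' = H/60 = 179/60 ≈ 2.9833; X = C×(1-|H' mod 2 - 1|) ≈ 0.1219
m = L - C/2 = 0.69 - 0.062 = 0.628
Sector ⌊H'⌋ = 2 → (R',G',B') = (0.0, 0.124, ≈0.1219)
RGB = ((R'+m)×255, (G'+m)×255, (B'+m)×255) = (160.14, 191.76, 191.233)
Round half up → RGB(160, 192, 191)


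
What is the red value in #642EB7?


Color: #642EB7
R = 64 = 100
G = 2E = 46
B = B7 = 183
Red = 100


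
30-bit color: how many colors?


Colors = 2^bits = 2^30
= 1,073,741,824 colors


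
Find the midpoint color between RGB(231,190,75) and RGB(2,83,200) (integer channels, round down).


Midpoint: each channel = ⌊(C₁+C₂)/2⌋
R: ⌊(231+2)/2⌋ = 116
G: ⌊(190+83)/2⌋ = 136
B: ⌊(75+200)/2⌋ = 137
= RGB(116, 136, 137)


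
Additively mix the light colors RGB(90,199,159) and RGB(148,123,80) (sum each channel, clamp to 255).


Additive: each channel = min(255, C₁+C₂)
R: 90+148 = 238 → 238
G: 199+123 = 322 → 255
B: 159+80 = 239 → 239
= RGB(238, 255, 239)


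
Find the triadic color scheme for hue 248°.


Triadic: equally spaced at 120° intervals
H1 = 248°
H2 = (248 + 120) mod 360 = 8°
H3 = (248 + 240) mod 360 = 128°
Triadic = 248°, 8°, 128°


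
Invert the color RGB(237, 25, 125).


Invert: (255-R, 255-G, 255-B)
R: 255-237 = 18
G: 255-25 = 230
B: 255-125 = 130
= RGB(18, 230, 130)


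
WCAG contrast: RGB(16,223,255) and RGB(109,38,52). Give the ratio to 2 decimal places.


Linearize each sRGB channel c=v/255: c/12.92 if c ≤ 0.04045 else ((c+0.055)/1.055)^2.4
L = 0.2126×R_lin + 0.7152×G_lin + 0.0722×B_lin
Color 1 (16,223,255):
  R=16: 16/255≈0.0627 > 0.04045 → ((0.0627+0.055)/1.055)^2.4 ≈ 0.00518
  G=223: 223/255≈0.8745 > 0.04045 → ((0.8745+0.055)/1.055)^2.4 ≈ 0.73791
  B=255: 255/255≈1.0000 > 0.04045 → ((1.0000+0.055)/1.055)^2.4 ≈ 1.00000
  L1 = 0.2126×0.00518 + 0.7152×0.73791 + 0.0722×1.00000 ≈ 0.60106
Color 2 (109,38,52):
  R=109: 109/255≈0.4275 > 0.04045 → ((0.4275+0.055)/1.055)^2.4 ≈ 0.15293
  G=38: 38/255≈0.1490 > 0.04045 → ((0.1490+0.055)/1.055)^2.4 ≈ 0.01938
  B=52: 52/255≈0.2039 > 0.04045 → ((0.2039+0.055)/1.055)^2.4 ≈ 0.03434
  L2 = 0.2126×0.15293 + 0.7152×0.01938 + 0.0722×0.03434 ≈ 0.04885
Lighter = 0.60106, Darker = 0.04885
Ratio = (L_lighter + 0.05) / (L_darker + 0.05)
Ratio = (0.60106 + 0.05) / (0.04885 + 0.05) = 0.65106 / 0.09885 ≈ 6.5860
Ratio ≈ 6.59:1


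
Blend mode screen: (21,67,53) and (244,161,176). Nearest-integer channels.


Screen: C = 255 - (255-A)×(255-B)/255, rounded to nearest integer
R: 255 - (255-21)×(255-244)/255 = 255 - 2574/255 ≈ 255 - 10.094 = 244.906 → 245
G: 255 - (255-67)×(255-161)/255 = 255 - 17672/255 ≈ 255 - 69.302 = 185.698 → 186
B: 255 - (255-53)×(255-176)/255 = 255 - 15958/255 ≈ 255 - 62.580 = 192.420 → 192
= RGB(245, 186, 192)


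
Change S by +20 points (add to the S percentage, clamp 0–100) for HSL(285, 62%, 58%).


Original S = 62%
Adjustment = +20 percentage points
New S = 62 + (20) = 82
Clamp to [0, 100] → 82
= HSL(285°, 82%, 58%)


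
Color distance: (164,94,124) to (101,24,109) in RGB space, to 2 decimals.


d = √[(R₁-R₂)² + (G₁-G₂)² + (B₁-B₂)²]
d = √[(164-101)² + (94-24)² + (124-109)²]
d = √[3969 + 4900 + 225]
d = √9094
d ≈ 95.36


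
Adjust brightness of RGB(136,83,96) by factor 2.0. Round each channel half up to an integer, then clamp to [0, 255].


Multiply each channel by 2.0, round half up, clamp to [0, 255]
R: 136×2.0 = 272 → clamp → 255
G: 83×2.0 = 166
B: 96×2.0 = 192
= RGB(255, 166, 192)


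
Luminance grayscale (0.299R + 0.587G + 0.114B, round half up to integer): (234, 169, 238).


Gray = 0.299×R + 0.587×G + 0.114×B
Gray = 0.299×234 + 0.587×169 + 0.114×238
Gray = 69.966 + 99.203 + 27.132
Gray = 196.301 → round half up → 196
Gray = 196


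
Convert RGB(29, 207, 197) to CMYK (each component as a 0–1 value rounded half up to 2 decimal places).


R'=29/255≈0.1137, G'=207/255≈0.8118, B'=197/255≈0.7725
K = 1 - max(R',G',B') = 1 - 207/255 = 48/255 = 0.18823… → 0.19
(1-R'-K)/(1-K) simplifies to (max-R)/max with max = 207:
C = (207-29)/207 = 178/207 = 0.85990… → 0.86
M = (207-207)/207 = 0/207 = 0 → 0.00
Y = (207-197)/207 = 10/207 = 0.04830… → 0.05
= CMYK(0.86, 0.00, 0.05, 0.19)


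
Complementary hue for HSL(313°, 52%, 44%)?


Complement = opposite side of color wheel = hue + 180°
H' = (313 + 180) mod 360 = 133°
S and L unchanged.
= HSL(133°, 52%, 44%)


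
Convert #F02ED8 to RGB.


F0 → 240 (R)
2E → 46 (G)
D8 → 216 (B)
= RGB(240, 46, 216)


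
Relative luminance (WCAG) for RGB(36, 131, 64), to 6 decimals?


Linearize each channel (sRGB transfer function): c = v/255; c_lin = c/12.92 if c ≤ 0.04045, else ((c+0.055)/1.055)^2.4
  R: 36/255 ≈ 0.141176 > 0.04045 → ((0.141176+0.055)/1.055)^2.4 ≈ 0.017642
  G: 131/255 ≈ 0.513725 > 0.04045 → ((0.513725+0.055)/1.055)^2.4 ≈ 0.226966
  B: 64/255 ≈ 0.250980 > 0.04045 → ((0.250980+0.055)/1.055)^2.4 ≈ 0.051269
R_lin = 0.017642, G_lin = 0.226966, B_lin = 0.051269
L = 0.2126×R + 0.7152×G + 0.0722×B
L = 0.2126×0.017642 + 0.7152×0.226966 + 0.0722×0.051269
L ≈ 0.169778


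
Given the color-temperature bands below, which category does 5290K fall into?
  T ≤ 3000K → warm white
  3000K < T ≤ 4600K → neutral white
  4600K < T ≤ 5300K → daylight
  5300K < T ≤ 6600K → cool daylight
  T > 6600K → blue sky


Temperature: 5290K
4600K < 5290K ≤ 5300K → daylight
Classification: daylight


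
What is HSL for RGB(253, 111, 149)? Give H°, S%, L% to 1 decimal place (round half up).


Normalize: R'=253/255≈0.9922, G'=111/255≈0.4353, B'=149/255≈0.5843
Max=253/255, Min=111/255, Δ=Max-Min=142/255
L = (Max+Min)/2 = (253+111)/510 = 364/510 = 0.71372… → L = 71.4%
L > 0.5 → S = Δ/(2-Max-Min) = 142/(510-253-111) = 142/146 = 0.97260… → S = 97.3%
(the 1/255 factors cancel in S and H, so raw channel differences can be used)
Max is R' → H = 60 × (((G-B)/Δ) mod 6) = 60 × (((111-149)/142) mod 6)
  (-38)/142 = -0.2676…; negative, so add 6 → 5.7323…
  H = 60 × 5.7323… = 343.943…° → H = 343.9°
= HSL(343.9°, 97.3%, 71.4%)


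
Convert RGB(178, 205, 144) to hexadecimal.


R = 178 → B2 (hex)
G = 205 → CD (hex)
B = 144 → 90 (hex)
Hex = #B2CD90


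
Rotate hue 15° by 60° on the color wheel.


New hue = (H + rotation) mod 360
New hue = (15 + 60) mod 360
= 75 mod 360
= 75°


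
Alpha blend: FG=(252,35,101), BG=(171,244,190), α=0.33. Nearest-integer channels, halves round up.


C = α×F + (1-α)×B, with 1-α = 0.67
R: 0.33×252 + 0.67×171 = 83.16 + 114.57 = 197.73 → 198
G: 0.33×35 + 0.67×244 = 11.55 + 163.48 = 175.03 → 175
B: 0.33×101 + 0.67×190 = 33.33 + 127.30 = 160.63 → 161
= RGB(198, 175, 161)


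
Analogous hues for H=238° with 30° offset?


Base hue: 238°
Left analog: (238 - 30) mod 360 = 208°
Right analog: (238 + 30) mod 360 = 268°
Analogous hues = 208° and 268°


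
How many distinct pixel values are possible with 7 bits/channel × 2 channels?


Total bits = 7 bits/channel × 2 channels = 14 bits
Distinct pixel values = 2^14
= 16,384 pixel values


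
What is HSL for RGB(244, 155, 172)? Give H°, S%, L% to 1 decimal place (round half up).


Normalize: R'=244/255≈0.9569, G'=155/255≈0.6078, B'=172/255≈0.6745
Max=244/255, Min=155/255, Δ=Max-Min=89/255
L = (Max+Min)/2 = (244+155)/510 = 399/510 = 0.78235… → L = 78.2%
L > 0.5 → S = Δ/(2-Max-Min) = 89/(510-244-155) = 89/111 = 0.80180… → S = 80.2%
(the 1/255 factors cancel in S and H, so raw channel differences can be used)
Max is R' → H = 60 × (((G-B)/Δ) mod 6) = 60 × (((155-172)/89) mod 6)
  (-17)/89 = -0.1910…; negative, so add 6 → 5.8089…
  H = 60 × 5.8089… = 348.539…° → H = 348.5°
= HSL(348.5°, 80.2%, 78.2%)


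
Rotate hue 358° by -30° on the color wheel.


New hue = (H + rotation) mod 360
New hue = (358 -30) mod 360
= 328 mod 360
= 328°


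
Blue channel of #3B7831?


Color: #3B7831
R = 3B = 59
G = 78 = 120
B = 31 = 49
Blue = 49


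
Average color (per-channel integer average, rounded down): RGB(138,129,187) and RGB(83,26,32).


Midpoint: each channel = ⌊(C₁+C₂)/2⌋
R: ⌊(138+83)/2⌋ = 110
G: ⌊(129+26)/2⌋ = 77
B: ⌊(187+32)/2⌋ = 109
= RGB(110, 77, 109)


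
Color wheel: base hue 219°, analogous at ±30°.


Base hue: 219°
Left analog: (219 - 30) mod 360 = 189°
Right analog: (219 + 30) mod 360 = 249°
Analogous hues = 189° and 249°


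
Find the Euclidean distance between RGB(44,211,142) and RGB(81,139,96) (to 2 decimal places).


d = √[(R₁-R₂)² + (G₁-G₂)² + (B₁-B₂)²]
d = √[(44-81)² + (211-139)² + (142-96)²]
d = √[1369 + 5184 + 2116]
d = √8669
d ≈ 93.11


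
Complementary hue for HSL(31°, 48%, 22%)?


Complement = opposite side of color wheel = hue + 180°
H' = (31 + 180) mod 360 = 211°
S and L unchanged.
= HSL(211°, 48%, 22%)


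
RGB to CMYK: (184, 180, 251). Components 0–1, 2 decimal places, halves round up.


R'=184/255≈0.7216, G'=180/255≈0.7059, B'=251/255≈0.9843
K = 1 - max(R',G',B') = 1 - 251/255 = 4/255 = 0.01568… → 0.02
(1-R'-K)/(1-K) simplifies to (max-R)/max with max = 251:
C = (251-184)/251 = 67/251 = 0.26693… → 0.27
M = (251-180)/251 = 71/251 = 0.28286… → 0.28
Y = (251-251)/251 = 0/251 = 0 → 0.00
= CMYK(0.27, 0.28, 0.00, 0.02)


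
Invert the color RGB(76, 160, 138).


Invert: (255-R, 255-G, 255-B)
R: 255-76 = 179
G: 255-160 = 95
B: 255-138 = 117
= RGB(179, 95, 117)


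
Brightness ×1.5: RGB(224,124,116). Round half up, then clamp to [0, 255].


Multiply each channel by 1.5, round half up, clamp to [0, 255]
R: 224×1.5 = 336 → clamp → 255
G: 124×1.5 = 186
B: 116×1.5 = 174
= RGB(255, 186, 174)


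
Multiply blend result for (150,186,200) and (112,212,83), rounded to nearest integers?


Multiply: C = A×B/255, rounded to nearest integer
R: 150×112/255 = 16800/255 ≈ 65.882 → 66
G: 186×212/255 = 39432/255 ≈ 154.635 → 155
B: 200×83/255 = 16600/255 ≈ 65.098 → 65
= RGB(66, 155, 65)


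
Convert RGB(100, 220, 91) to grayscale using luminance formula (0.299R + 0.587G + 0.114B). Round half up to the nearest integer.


Gray = 0.299×R + 0.587×G + 0.114×B
Gray = 0.299×100 + 0.587×220 + 0.114×91
Gray = 29.900 + 129.140 + 10.374
Gray = 169.414 → round half up → 169
Gray = 169


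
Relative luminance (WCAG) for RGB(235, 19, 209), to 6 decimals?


Linearize each channel (sRGB transfer function): c = v/255; c_lin = c/12.92 if c ≤ 0.04045, else ((c+0.055)/1.055)^2.4
  R: 235/255 ≈ 0.921569 > 0.04045 → ((0.921569+0.055)/1.055)^2.4 ≈ 0.830770
  G: 19/255 ≈ 0.074510 > 0.04045 → ((0.074510+0.055)/1.055)^2.4 ≈ 0.006512
  B: 209/255 ≈ 0.819608 > 0.04045 → ((0.819608+0.055)/1.055)^2.4 ≈ 0.637597
R_lin = 0.830770, G_lin = 0.006512, B_lin = 0.637597
L = 0.2126×R + 0.7152×G + 0.0722×B
L = 0.2126×0.830770 + 0.7152×0.006512 + 0.0722×0.637597
L ≈ 0.227314


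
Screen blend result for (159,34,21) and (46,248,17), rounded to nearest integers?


Screen: C = 255 - (255-A)×(255-B)/255, rounded to nearest integer
R: 255 - (255-159)×(255-46)/255 = 255 - 20064/255 ≈ 255 - 78.682 = 176.318 → 176
G: 255 - (255-34)×(255-248)/255 = 255 - 1547/255 ≈ 255 - 6.067 = 248.933 → 249
B: 255 - (255-21)×(255-17)/255 = 255 - 55692/255 ≈ 255 - 218.400 = 36.600 → 37
= RGB(176, 249, 37)


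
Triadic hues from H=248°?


Triadic: equally spaced at 120° intervals
H1 = 248°
H2 = (248 + 120) mod 360 = 8°
H3 = (248 + 240) mod 360 = 128°
Triadic = 248°, 8°, 128°


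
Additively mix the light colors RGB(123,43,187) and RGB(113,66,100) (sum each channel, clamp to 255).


Additive: each channel = min(255, C₁+C₂)
R: 123+113 = 236 → 236
G: 43+66 = 109 → 109
B: 187+100 = 287 → 255
= RGB(236, 109, 255)


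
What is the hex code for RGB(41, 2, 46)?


R = 41 → 29 (hex)
G = 2 → 02 (hex)
B = 46 → 2E (hex)
Hex = #29022E


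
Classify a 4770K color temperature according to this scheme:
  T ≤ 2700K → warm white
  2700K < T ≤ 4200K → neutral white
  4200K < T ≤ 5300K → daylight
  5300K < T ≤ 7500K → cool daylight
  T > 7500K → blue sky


Temperature: 4770K
4200K < 4770K ≤ 5300K → daylight
Classification: daylight


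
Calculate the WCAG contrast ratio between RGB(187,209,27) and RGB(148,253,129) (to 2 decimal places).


Linearize each sRGB channel c=v/255: c/12.92 if c ≤ 0.04045 else ((c+0.055)/1.055)^2.4
L = 0.2126×R_lin + 0.7152×G_lin + 0.0722×B_lin
Color 1 (187,209,27):
  R=187: 187/255≈0.7333 > 0.04045 → ((0.7333+0.055)/1.055)^2.4 ≈ 0.49693
  G=209: 209/255≈0.8196 > 0.04045 → ((0.8196+0.055)/1.055)^2.4 ≈ 0.63760
  B=27: 27/255≈0.1059 > 0.04045 → ((0.1059+0.055)/1.055)^2.4 ≈ 0.01096
  L1 = 0.2126×0.49693 + 0.7152×0.63760 + 0.0722×0.01096 ≈ 0.56245
Color 2 (148,253,129):
  R=148: 148/255≈0.5804 > 0.04045 → ((0.5804+0.055)/1.055)^2.4 ≈ 0.29614
  G=253: 253/255≈0.9922 > 0.04045 → ((0.9922+0.055)/1.055)^2.4 ≈ 0.98225
  B=129: 129/255≈0.5059 > 0.04045 → ((0.5059+0.055)/1.055)^2.4 ≈ 0.21953
  L2 = 0.2126×0.29614 + 0.7152×0.98225 + 0.0722×0.21953 ≈ 0.78131
Lighter = 0.78131, Darker = 0.56245
Ratio = (L_lighter + 0.05) / (L_darker + 0.05)
Ratio = (0.78131 + 0.05) / (0.56245 + 0.05) = 0.83131 / 0.61245 ≈ 1.3574
Ratio ≈ 1.36:1


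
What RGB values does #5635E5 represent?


56 → 86 (R)
35 → 53 (G)
E5 → 229 (B)
= RGB(86, 53, 229)


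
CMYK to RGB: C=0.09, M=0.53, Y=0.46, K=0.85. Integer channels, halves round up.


R = 255 × (1-C) × (1-K) = 255 × 0.91 × 0.15 = 34.8075 → 35
G = 255 × (1-M) × (1-K) = 255 × 0.47 × 0.15 = 17.9775 → 18
B = 255 × (1-Y) × (1-K) = 255 × 0.54 × 0.15 = 20.655 → 21
= RGB(35, 18, 21)


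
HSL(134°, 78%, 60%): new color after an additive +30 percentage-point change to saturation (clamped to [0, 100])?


Original S = 78%
Adjustment = +30 percentage points
New S = 78 + (30) = 108
Clamp to [0, 100] → 100
= HSL(134°, 100%, 60%)


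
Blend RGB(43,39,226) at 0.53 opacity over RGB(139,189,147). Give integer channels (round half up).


C = α×F + (1-α)×B, with 1-α = 0.47
R: 0.53×43 + 0.47×139 = 22.79 + 65.33 = 88.12 → 88
G: 0.53×39 + 0.47×189 = 20.67 + 88.83 = 109.50 → 110
B: 0.53×226 + 0.47×147 = 119.78 + 69.09 = 188.87 → 189
= RGB(88, 110, 189)


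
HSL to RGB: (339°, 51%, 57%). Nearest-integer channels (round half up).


H=339°, S=0.51, L=0.57
C = (1-|2L-1|)×S = (1-|0.14|)×0.51 = 0.4386
H' = H/60 = 339/60 ≈ 5.6500; X = C×(1-|H' mod 2 - 1|) = 0.15351
m = L - C/2 = 0.57 - 0.2193 = 0.3507
Sector ⌊H'⌋ = 5 → (R',G',B') = (0.4386, 0.0, 0.15351)
RGB = ((R'+m)×255, (G'+m)×255, (B'+m)×255) = (201.2715, 89.4285, 128.57355)
Round half up → RGB(201, 89, 129)


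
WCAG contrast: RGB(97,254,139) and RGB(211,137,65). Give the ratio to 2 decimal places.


Linearize each sRGB channel c=v/255: c/12.92 if c ≤ 0.04045 else ((c+0.055)/1.055)^2.4
L = 0.2126×R_lin + 0.7152×G_lin + 0.0722×B_lin
Color 1 (97,254,139):
  R=97: 97/255≈0.3804 > 0.04045 → ((0.3804+0.055)/1.055)^2.4 ≈ 0.11954
  G=254: 254/255≈0.9961 > 0.04045 → ((0.9961+0.055)/1.055)^2.4 ≈ 0.99110
  B=139: 139/255≈0.5451 > 0.04045 → ((0.5451+0.055)/1.055)^2.4 ≈ 0.25818
  L1 = 0.2126×0.11954 + 0.7152×0.99110 + 0.0722×0.25818 ≈ 0.75289
Color 2 (211,137,65):
  R=211: 211/255≈0.8275 > 0.04045 → ((0.8275+0.055)/1.055)^2.4 ≈ 0.65141
  G=137: 137/255≈0.5373 > 0.04045 → ((0.5373+0.055)/1.055)^2.4 ≈ 0.25016
  B=65: 65/255≈0.2549 > 0.04045 → ((0.2549+0.055)/1.055)^2.4 ≈ 0.05286
  L2 = 0.2126×0.65141 + 0.7152×0.25016 + 0.0722×0.05286 ≈ 0.32122
Lighter = 0.75289, Darker = 0.32122
Ratio = (L_lighter + 0.05) / (L_darker + 0.05)
Ratio = (0.75289 + 0.05) / (0.32122 + 0.05) = 0.80289 / 0.37122 ≈ 2.1629
Ratio ≈ 2.16:1


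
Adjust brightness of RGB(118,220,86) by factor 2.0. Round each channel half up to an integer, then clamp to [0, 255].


Multiply each channel by 2.0, round half up, clamp to [0, 255]
R: 118×2.0 = 236
G: 220×2.0 = 440 → clamp → 255
B: 86×2.0 = 172
= RGB(236, 255, 172)


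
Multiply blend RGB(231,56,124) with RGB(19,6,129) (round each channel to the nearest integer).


Multiply: C = A×B/255, rounded to nearest integer
R: 231×19/255 = 4389/255 ≈ 17.212 → 17
G: 56×6/255 = 336/255 ≈ 1.318 → 1
B: 124×129/255 = 15996/255 ≈ 62.729 → 63
= RGB(17, 1, 63)


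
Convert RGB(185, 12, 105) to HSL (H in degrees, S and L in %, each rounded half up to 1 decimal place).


Normalize: R'=185/255≈0.7255, G'=12/255≈0.0471, B'=105/255≈0.4118
Max=185/255, Min=12/255, Δ=Max-Min=173/255
L = (Max+Min)/2 = (185+12)/510 = 197/510 = 0.38627… → L = 38.6%
L ≤ 0.5 → S = Δ/(Max+Min) = 173/(185+12) = 173/197 = 0.87817… → S = 87.8%
(the 1/255 factors cancel in S and H, so raw channel differences can be used)
Max is R' → H = 60 × (((G-B)/Δ) mod 6) = 60 × (((12-105)/173) mod 6)
  (-93)/173 = -0.5375…; negative, so add 6 → 5.4624…
  H = 60 × 5.4624… = 327.745…° → H = 327.7°
= HSL(327.7°, 87.8%, 38.6%)


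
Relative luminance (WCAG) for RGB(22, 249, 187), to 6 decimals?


Linearize each channel (sRGB transfer function): c = v/255; c_lin = c/12.92 if c ≤ 0.04045, else ((c+0.055)/1.055)^2.4
  R: 22/255 ≈ 0.086275 > 0.04045 → ((0.086275+0.055)/1.055)^2.4 ≈ 0.008023
  G: 249/255 ≈ 0.976471 > 0.04045 → ((0.976471+0.055)/1.055)^2.4 ≈ 0.947307
  B: 187/255 ≈ 0.733333 > 0.04045 → ((0.733333+0.055)/1.055)^2.4 ≈ 0.496933
R_lin = 0.008023, G_lin = 0.947307, B_lin = 0.496933
L = 0.2126×R + 0.7152×G + 0.0722×B
L = 0.2126×0.008023 + 0.7152×0.947307 + 0.0722×0.496933
L ≈ 0.715098


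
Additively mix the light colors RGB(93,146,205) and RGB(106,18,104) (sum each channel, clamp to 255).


Additive: each channel = min(255, C₁+C₂)
R: 93+106 = 199 → 199
G: 146+18 = 164 → 164
B: 205+104 = 309 → 255
= RGB(199, 164, 255)


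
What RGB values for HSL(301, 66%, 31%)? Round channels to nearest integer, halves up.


H=301°, S=0.66, L=0.31
C = (1-|2L-1|)×S = (1-|-0.38|)×0.66 = 0.4092
H' = H/60 = 301/60 ≈ 5.0167; X = C×(1-|H' mod 2 - 1|) = 0.40238
m = L - C/2 = 0.31 - 0.2046 = 0.1054
Sector ⌊H'⌋ = 5 → (R',G',B') = (0.4092, 0.0, 0.40238)
RGB = ((R'+m)×255, (G'+m)×255, (B'+m)×255) = (131.223, 26.877, 129.4839)
Round half up → RGB(131, 27, 129)


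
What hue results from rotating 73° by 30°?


New hue = (H + rotation) mod 360
New hue = (73 + 30) mod 360
= 103 mod 360
= 103°


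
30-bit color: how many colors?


Colors = 2^bits = 2^30
= 1,073,741,824 colors


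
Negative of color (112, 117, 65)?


Invert: (255-R, 255-G, 255-B)
R: 255-112 = 143
G: 255-117 = 138
B: 255-65 = 190
= RGB(143, 138, 190)


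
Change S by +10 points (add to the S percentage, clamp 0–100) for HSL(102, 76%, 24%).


Original S = 76%
Adjustment = +10 percentage points
New S = 76 + (10) = 86
Clamp to [0, 100] → 86
= HSL(102°, 86%, 24%)


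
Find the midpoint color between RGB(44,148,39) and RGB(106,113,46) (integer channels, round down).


Midpoint: each channel = ⌊(C₁+C₂)/2⌋
R: ⌊(44+106)/2⌋ = 75
G: ⌊(148+113)/2⌋ = 130
B: ⌊(39+46)/2⌋ = 42
= RGB(75, 130, 42)


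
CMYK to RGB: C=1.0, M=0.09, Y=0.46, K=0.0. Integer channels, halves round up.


R = 255 × (1-C) × (1-K) = 255 × 0.00 × 1.00 = 0
G = 255 × (1-M) × (1-K) = 255 × 0.91 × 1.00 = 232.05 → 232
B = 255 × (1-Y) × (1-K) = 255 × 0.54 × 1.00 = 137.7 → 138
= RGB(0, 232, 138)


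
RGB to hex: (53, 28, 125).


R = 53 → 35 (hex)
G = 28 → 1C (hex)
B = 125 → 7D (hex)
Hex = #351C7D


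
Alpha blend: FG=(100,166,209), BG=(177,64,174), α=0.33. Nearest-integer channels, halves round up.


C = α×F + (1-α)×B, with 1-α = 0.67
R: 0.33×100 + 0.67×177 = 33.00 + 118.59 = 151.59 → 152
G: 0.33×166 + 0.67×64 = 54.78 + 42.88 = 97.66 → 98
B: 0.33×209 + 0.67×174 = 68.97 + 116.58 = 185.55 → 186
= RGB(152, 98, 186)


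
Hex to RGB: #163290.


16 → 22 (R)
32 → 50 (G)
90 → 144 (B)
= RGB(22, 50, 144)


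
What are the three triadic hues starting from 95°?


Triadic: equally spaced at 120° intervals
H1 = 95°
H2 = (95 + 120) mod 360 = 215°
H3 = (95 + 240) mod 360 = 335°
Triadic = 95°, 215°, 335°


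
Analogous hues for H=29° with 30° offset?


Base hue: 29°
Left analog: (29 - 30) mod 360 = 359°
Right analog: (29 + 30) mod 360 = 59°
Analogous hues = 359° and 59°


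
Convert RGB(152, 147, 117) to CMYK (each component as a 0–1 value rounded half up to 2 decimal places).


R'=152/255≈0.5961, G'=147/255≈0.5765, B'=117/255≈0.4588
K = 1 - max(R',G',B') = 1 - 152/255 = 103/255 = 0.40392… → 0.40
(1-R'-K)/(1-K) simplifies to (max-R)/max with max = 152:
C = (152-152)/152 = 0/152 = 0 → 0.00
M = (152-147)/152 = 5/152 = 0.03289… → 0.03
Y = (152-117)/152 = 35/152 = 0.23026… → 0.23
= CMYK(0.00, 0.03, 0.23, 0.40)


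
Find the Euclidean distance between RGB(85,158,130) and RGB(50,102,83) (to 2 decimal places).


d = √[(R₁-R₂)² + (G₁-G₂)² + (B₁-B₂)²]
d = √[(85-50)² + (158-102)² + (130-83)²]
d = √[1225 + 3136 + 2209]
d = √6570
d ≈ 81.06


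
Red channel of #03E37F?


Color: #03E37F
R = 03 = 3
G = E3 = 227
B = 7F = 127
Red = 3


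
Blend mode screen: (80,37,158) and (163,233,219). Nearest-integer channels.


Screen: C = 255 - (255-A)×(255-B)/255, rounded to nearest integer
R: 255 - (255-80)×(255-163)/255 = 255 - 16100/255 ≈ 255 - 63.137 = 191.863 → 192
G: 255 - (255-37)×(255-233)/255 = 255 - 4796/255 ≈ 255 - 18.808 = 236.192 → 236
B: 255 - (255-158)×(255-219)/255 = 255 - 3492/255 ≈ 255 - 13.694 = 241.306 → 241
= RGB(192, 236, 241)


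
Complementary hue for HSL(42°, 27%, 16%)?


Complement = opposite side of color wheel = hue + 180°
H' = (42 + 180) mod 360 = 222°
S and L unchanged.
= HSL(222°, 27%, 16%)


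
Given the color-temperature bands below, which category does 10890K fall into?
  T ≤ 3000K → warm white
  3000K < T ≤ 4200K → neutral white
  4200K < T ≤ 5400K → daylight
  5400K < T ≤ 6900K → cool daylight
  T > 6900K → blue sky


Temperature: 10890K
10890K > 6900K → blue sky
Classification: blue sky


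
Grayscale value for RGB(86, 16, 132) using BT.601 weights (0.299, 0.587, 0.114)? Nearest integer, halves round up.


Gray = 0.299×R + 0.587×G + 0.114×B
Gray = 0.299×86 + 0.587×16 + 0.114×132
Gray = 25.714 + 9.392 + 15.048
Gray = 50.154 → round half up → 50
Gray = 50


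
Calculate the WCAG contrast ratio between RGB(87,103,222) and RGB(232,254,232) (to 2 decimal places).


Linearize each sRGB channel c=v/255: c/12.92 if c ≤ 0.04045 else ((c+0.055)/1.055)^2.4
L = 0.2126×R_lin + 0.7152×G_lin + 0.0722×B_lin
Color 1 (87,103,222):
  R=87: 87/255≈0.3412 > 0.04045 → ((0.3412+0.055)/1.055)^2.4 ≈ 0.09531
  G=103: 103/255≈0.4039 > 0.04045 → ((0.4039+0.055)/1.055)^2.4 ≈ 0.13563
  B=222: 222/255≈0.8706 > 0.04045 → ((0.8706+0.055)/1.055)^2.4 ≈ 0.73046
  L1 = 0.2126×0.09531 + 0.7152×0.13563 + 0.0722×0.73046 ≈ 0.17001
Color 2 (232,254,232):
  R=232: 232/255≈0.9098 > 0.04045 → ((0.9098+0.055)/1.055)^2.4 ≈ 0.80695
  G=254: 254/255≈0.9961 > 0.04045 → ((0.9961+0.055)/1.055)^2.4 ≈ 0.99110
  B=232: 232/255≈0.9098 > 0.04045 → ((0.9098+0.055)/1.055)^2.4 ≈ 0.80695
  L2 = 0.2126×0.80695 + 0.7152×0.99110 + 0.0722×0.80695 ≈ 0.93866
Lighter = 0.93866, Darker = 0.17001
Ratio = (L_lighter + 0.05) / (L_darker + 0.05)
Ratio = (0.93866 + 0.05) / (0.17001 + 0.05) = 0.98866 / 0.22001 ≈ 4.4938
Ratio ≈ 4.49:1


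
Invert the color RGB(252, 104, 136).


Invert: (255-R, 255-G, 255-B)
R: 255-252 = 3
G: 255-104 = 151
B: 255-136 = 119
= RGB(3, 151, 119)


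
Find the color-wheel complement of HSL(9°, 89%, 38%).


Complement = opposite side of color wheel = hue + 180°
H' = (9 + 180) mod 360 = 189°
S and L unchanged.
= HSL(189°, 89%, 38%)


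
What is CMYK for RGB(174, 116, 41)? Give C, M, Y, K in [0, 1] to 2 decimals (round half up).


R'=174/255≈0.6824, G'=116/255≈0.4549, B'=41/255≈0.1608
K = 1 - max(R',G',B') = 1 - 174/255 = 81/255 = 0.31764… → 0.32
(1-R'-K)/(1-K) simplifies to (max-R)/max with max = 174:
C = (174-174)/174 = 0/174 = 0 → 0.00
M = (174-116)/174 = 58/174 = 0.33333… → 0.33
Y = (174-41)/174 = 133/174 = 0.76436… → 0.76
= CMYK(0.00, 0.33, 0.76, 0.32)


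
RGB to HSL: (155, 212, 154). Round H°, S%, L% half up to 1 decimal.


Normalize: R'=155/255≈0.6078, G'=212/255≈0.8314, B'=154/255≈0.6039
Max=212/255, Min=154/255, Δ=Max-Min=58/255
L = (Max+Min)/2 = (212+154)/510 = 366/510 = 0.71764… → L = 71.8%
L > 0.5 → S = Δ/(2-Max-Min) = 58/(510-212-154) = 58/144 = 0.40277… → S = 40.3%
(the 1/255 factors cancel in S and H, so raw channel differences can be used)
Max is G' → H = 60 × ((B-R)/Δ + 2) = 60 × ((154-155)/58 + 2)
  -1/58 + 2 = -0.0172… + 2 = 1.9827…
  H = 60 × 1.9827… = 118.965…° → H = 119.0°
= HSL(119.0°, 40.3%, 71.8%)


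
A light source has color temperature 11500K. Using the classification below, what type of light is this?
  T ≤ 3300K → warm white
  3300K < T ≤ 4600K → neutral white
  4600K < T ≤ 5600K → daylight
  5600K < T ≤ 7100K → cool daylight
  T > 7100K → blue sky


Temperature: 11500K
11500K > 7100K → blue sky
Classification: blue sky


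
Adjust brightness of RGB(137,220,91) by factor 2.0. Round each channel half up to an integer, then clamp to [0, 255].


Multiply each channel by 2.0, round half up, clamp to [0, 255]
R: 137×2.0 = 274 → clamp → 255
G: 220×2.0 = 440 → clamp → 255
B: 91×2.0 = 182
= RGB(255, 255, 182)


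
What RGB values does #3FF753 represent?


3F → 63 (R)
F7 → 247 (G)
53 → 83 (B)
= RGB(63, 247, 83)


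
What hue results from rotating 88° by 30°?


New hue = (H + rotation) mod 360
New hue = (88 + 30) mod 360
= 118 mod 360
= 118°


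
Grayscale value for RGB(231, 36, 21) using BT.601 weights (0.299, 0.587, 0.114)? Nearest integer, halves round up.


Gray = 0.299×R + 0.587×G + 0.114×B
Gray = 0.299×231 + 0.587×36 + 0.114×21
Gray = 69.069 + 21.132 + 2.394
Gray = 92.595 → round half up → 93
Gray = 93


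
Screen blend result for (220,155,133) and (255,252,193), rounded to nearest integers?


Screen: C = 255 - (255-A)×(255-B)/255, rounded to nearest integer
R: 255 - (255-220)×(255-255)/255 = 255 - 0/255 ≈ 255 - 0.000 = 255.000 → 255
G: 255 - (255-155)×(255-252)/255 = 255 - 300/255 ≈ 255 - 1.176 = 253.824 → 254
B: 255 - (255-133)×(255-193)/255 = 255 - 7564/255 ≈ 255 - 29.663 = 225.337 → 225
= RGB(255, 254, 225)


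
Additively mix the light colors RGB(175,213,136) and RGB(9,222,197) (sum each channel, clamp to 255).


Additive: each channel = min(255, C₁+C₂)
R: 175+9 = 184 → 184
G: 213+222 = 435 → 255
B: 136+197 = 333 → 255
= RGB(184, 255, 255)


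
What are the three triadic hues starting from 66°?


Triadic: equally spaced at 120° intervals
H1 = 66°
H2 = (66 + 120) mod 360 = 186°
H3 = (66 + 240) mod 360 = 306°
Triadic = 66°, 186°, 306°


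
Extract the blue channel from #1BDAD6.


Color: #1BDAD6
R = 1B = 27
G = DA = 218
B = D6 = 214
Blue = 214


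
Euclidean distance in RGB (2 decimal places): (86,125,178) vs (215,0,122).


d = √[(R₁-R₂)² + (G₁-G₂)² + (B₁-B₂)²]
d = √[(86-215)² + (125-0)² + (178-122)²]
d = √[16641 + 15625 + 3136]
d = √35402
d ≈ 188.15


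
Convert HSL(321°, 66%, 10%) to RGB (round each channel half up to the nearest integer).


H=321°, S=0.66, L=0.10
C = (1-|2L-1|)×S = (1-|-0.80|)×0.66 = 0.132
H' = H/60 = 321/60 ≈ 5.3500; X = C×(1-|H' mod 2 - 1|) = 0.0858
m = L - C/2 = 0.10 - 0.066 = 0.034
Sector ⌊H'⌋ = 5 → (R',G',B') = (0.132, 0.0, 0.0858)
RGB = ((R'+m)×255, (G'+m)×255, (B'+m)×255) = (42.33, 8.67, 30.549)
Round half up → RGB(42, 9, 31)


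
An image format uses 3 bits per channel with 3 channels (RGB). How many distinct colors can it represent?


Total bits = 3 bits/channel × 3 channels = 9 bits
Distinct colors = 2^9
= 512 colors


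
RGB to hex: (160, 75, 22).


R = 160 → A0 (hex)
G = 75 → 4B (hex)
B = 22 → 16 (hex)
Hex = #A04B16


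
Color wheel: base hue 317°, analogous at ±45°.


Base hue: 317°
Left analog: (317 - 45) mod 360 = 272°
Right analog: (317 + 45) mod 360 = 2°
Analogous hues = 272° and 2°


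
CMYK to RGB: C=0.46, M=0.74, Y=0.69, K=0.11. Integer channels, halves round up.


R = 255 × (1-C) × (1-K) = 255 × 0.54 × 0.89 = 122.553 → 123
G = 255 × (1-M) × (1-K) = 255 × 0.26 × 0.89 = 59.007 → 59
B = 255 × (1-Y) × (1-K) = 255 × 0.31 × 0.89 = 70.3545 → 70
= RGB(123, 59, 70)


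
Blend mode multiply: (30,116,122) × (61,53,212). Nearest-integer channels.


Multiply: C = A×B/255, rounded to nearest integer
R: 30×61/255 = 1830/255 ≈ 7.176 → 7
G: 116×53/255 = 6148/255 ≈ 24.110 → 24
B: 122×212/255 = 25864/255 ≈ 101.427 → 101
= RGB(7, 24, 101)


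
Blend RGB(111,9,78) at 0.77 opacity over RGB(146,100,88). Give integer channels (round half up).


C = α×F + (1-α)×B, with 1-α = 0.23
R: 0.77×111 + 0.23×146 = 85.47 + 33.58 = 119.05 → 119
G: 0.77×9 + 0.23×100 = 6.93 + 23.00 = 29.93 → 30
B: 0.77×78 + 0.23×88 = 60.06 + 20.24 = 80.30 → 80
= RGB(119, 30, 80)


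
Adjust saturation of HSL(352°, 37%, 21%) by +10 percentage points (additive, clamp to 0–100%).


Original S = 37%
Adjustment = +10 percentage points
New S = 37 + (10) = 47
Clamp to [0, 100] → 47
= HSL(352°, 47%, 21%)


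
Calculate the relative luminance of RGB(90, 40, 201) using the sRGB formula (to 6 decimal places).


Linearize each channel (sRGB transfer function): c = v/255; c_lin = c/12.92 if c ≤ 0.04045, else ((c+0.055)/1.055)^2.4
  R: 90/255 ≈ 0.352941 > 0.04045 → ((0.352941+0.055)/1.055)^2.4 ≈ 0.102242
  G: 40/255 ≈ 0.156863 > 0.04045 → ((0.156863+0.055)/1.055)^2.4 ≈ 0.021219
  B: 201/255 ≈ 0.788235 > 0.04045 → ((0.788235+0.055)/1.055)^2.4 ≈ 0.584078
R_lin = 0.102242, G_lin = 0.021219, B_lin = 0.584078
L = 0.2126×R + 0.7152×G + 0.0722×B
L = 0.2126×0.102242 + 0.7152×0.021219 + 0.0722×0.584078
L ≈ 0.079083


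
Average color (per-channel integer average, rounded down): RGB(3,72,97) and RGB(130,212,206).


Midpoint: each channel = ⌊(C₁+C₂)/2⌋
R: ⌊(3+130)/2⌋ = 66
G: ⌊(72+212)/2⌋ = 142
B: ⌊(97+206)/2⌋ = 151
= RGB(66, 142, 151)


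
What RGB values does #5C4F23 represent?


5C → 92 (R)
4F → 79 (G)
23 → 35 (B)
= RGB(92, 79, 35)


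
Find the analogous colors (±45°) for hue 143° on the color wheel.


Base hue: 143°
Left analog: (143 - 45) mod 360 = 98°
Right analog: (143 + 45) mod 360 = 188°
Analogous hues = 98° and 188°


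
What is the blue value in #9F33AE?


Color: #9F33AE
R = 9F = 159
G = 33 = 51
B = AE = 174
Blue = 174


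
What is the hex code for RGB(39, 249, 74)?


R = 39 → 27 (hex)
G = 249 → F9 (hex)
B = 74 → 4A (hex)
Hex = #27F94A


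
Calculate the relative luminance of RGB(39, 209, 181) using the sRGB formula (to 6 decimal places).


Linearize each channel (sRGB transfer function): c = v/255; c_lin = c/12.92 if c ≤ 0.04045, else ((c+0.055)/1.055)^2.4
  R: 39/255 ≈ 0.152941 > 0.04045 → ((0.152941+0.055)/1.055)^2.4 ≈ 0.020289
  G: 209/255 ≈ 0.819608 > 0.04045 → ((0.819608+0.055)/1.055)^2.4 ≈ 0.637597
  B: 181/255 ≈ 0.709804 > 0.04045 → ((0.709804+0.055)/1.055)^2.4 ≈ 0.462077
R_lin = 0.020289, G_lin = 0.637597, B_lin = 0.462077
L = 0.2126×R + 0.7152×G + 0.0722×B
L = 0.2126×0.020289 + 0.7152×0.637597 + 0.0722×0.462077
L ≈ 0.493685
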